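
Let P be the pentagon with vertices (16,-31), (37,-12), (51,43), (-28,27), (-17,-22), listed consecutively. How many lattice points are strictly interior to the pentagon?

3844

By the shoelace formula, twice the signed area is |[16·(-12) − 37·(-31)] + [37·43 − 51·(-12)] + [51·27 − (-28)·43] + [(-28)·(-22) − (-17)·27] + [(-17)·(-31) − 16·(-22)]| = 7693, so the area is 7693/2.
The number of boundary lattice points is Σ gcd(|Δx|,|Δy|) = gcd(21,19) + gcd(14,55) + gcd(79,16) + gcd(11,49) + gcd(33,9) = 1+1+1+1+3 = 7.
Pick's theorem gives I = A − B/2 + 1 = 7693/2 − 7/2 + 1 = 3844.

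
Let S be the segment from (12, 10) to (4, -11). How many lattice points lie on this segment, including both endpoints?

The number of lattice points on a segment between lattice points is gcd(|Δx|,|Δy|) + 1 = gcd(8,21) + 1 = 1 + 1 = 2.

2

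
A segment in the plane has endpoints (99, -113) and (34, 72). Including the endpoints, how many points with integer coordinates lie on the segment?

The number of lattice points on a segment between lattice points is gcd(|Δx|,|Δy|) + 1 = gcd(65,185) + 1 = 5 + 1 = 6.

6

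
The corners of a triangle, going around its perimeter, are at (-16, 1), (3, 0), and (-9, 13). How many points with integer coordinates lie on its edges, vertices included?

The number of boundary lattice points is Σ gcd(|Δx|,|Δy|) = gcd(19,1) + gcd(12,13) + gcd(7,12) = 1+1+1 = 3.

3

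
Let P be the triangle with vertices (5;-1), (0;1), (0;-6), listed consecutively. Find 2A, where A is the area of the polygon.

The shoelace formula gives twice the area as |[5·1 − 0·(-1)] + [0·(-6) − 0·1] + [0·(-1) − 5·(-6)]| = 35, so the area is 17.5.

35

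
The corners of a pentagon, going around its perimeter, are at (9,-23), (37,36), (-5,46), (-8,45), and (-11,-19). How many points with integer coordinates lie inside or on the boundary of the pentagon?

Using the shoelace formula, 2A = |[9·36 − 37·(-23)] + [37·46 − (-5)·36] + [(-5)·45 − (-8)·46] + [(-8)·(-19) − (-11)·45] + [(-11)·(-23) − 9·(-19)]| = 4271, so the area is 4271/2.
Summing gcd(|Δx|,|Δy|) over the edges gives the boundary count: gcd(28,59) + gcd(42,10) + gcd(3,1) + gcd(3,64) + gcd(20,4) = 1+2+1+1+4 = 9.
Pick's theorem gives I = A − B/2 + 1 = 4271/2 − 9/2 + 1 = 2132, so the closed region contains I + B = 2132 + 9 = 2141 lattice points.

2141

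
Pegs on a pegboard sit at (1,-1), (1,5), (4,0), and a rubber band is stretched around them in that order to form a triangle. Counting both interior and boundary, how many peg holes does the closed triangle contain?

14

The shoelace formula gives twice the area as |[1·5 − 1·(-1)] + [1·0 − 4·5] + [4·(-1) − 1·0]| = 18, so the area is 9.
The number of boundary lattice points is Σ gcd(|Δx|,|Δy|) = gcd(0,6) + gcd(3,5) + gcd(3,1) = 6+1+1 = 8.
Pick's theorem gives I = A − B/2 + 1 = 9 − 8/2 + 1 = 6, so the closed region contains I + B = 6 + 8 = 14 lattice points.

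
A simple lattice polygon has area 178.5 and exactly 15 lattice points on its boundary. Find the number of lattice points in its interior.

172

From Pick's theorem, I = A − B/2 + 1 = 178.5 − 15/2 + 1 = 172.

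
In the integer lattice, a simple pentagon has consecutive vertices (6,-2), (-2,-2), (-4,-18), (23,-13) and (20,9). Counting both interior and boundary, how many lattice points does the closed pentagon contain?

By the shoelace formula, twice the signed area is |[6·(-2) − (-2)·(-2)] + [(-2)·(-18) − (-4)·(-2)] + [(-4)·(-13) − 23·(-18)] + [23·9 − 20·(-13)] + [20·(-2) − 6·9]| = 851, so the area is 851/2.
Summing gcd(|Δx|,|Δy|) over the edges gives the boundary count: gcd(8,0) + gcd(2,16) + gcd(27,5) + gcd(3,22) + gcd(14,11) = 8+2+1+1+1 = 13.
Pick's theorem gives I = A − B/2 + 1 = 851/2 − 13/2 + 1 = 420, so the closed region contains I + B = 420 + 13 = 433 lattice points.

433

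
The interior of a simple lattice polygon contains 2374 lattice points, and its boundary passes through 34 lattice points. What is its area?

2390

By Pick's theorem, A = I + B/2 − 1 = 2374 + 34/2 − 1 = 2390.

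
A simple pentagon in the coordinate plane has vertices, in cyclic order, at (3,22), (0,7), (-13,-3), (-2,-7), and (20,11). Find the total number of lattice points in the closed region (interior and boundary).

366

Using the shoelace formula, 2A = |(3·7 − 0·22) + (0·(-3) − (-13)·7) + ((-13)·(-7) − (-2)·(-3)) + ((-2)·11 − 20·(-7)) + (20·22 − 3·11)| = 722, so the area is 361.
The number of boundary lattice points is Σ gcd(|Δx|,|Δy|) = gcd(3,15) + gcd(13,10) + gcd(11,4) + gcd(22,18) + gcd(17,11) = 3+1+1+2+1 = 8.
Pick's theorem gives I = A − B/2 + 1 = 361 − 8/2 + 1 = 358, so the closed region contains I + B = 358 + 8 = 366 lattice points.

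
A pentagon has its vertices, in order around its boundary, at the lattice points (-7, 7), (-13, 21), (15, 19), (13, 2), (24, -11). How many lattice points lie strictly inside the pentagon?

Using the shoelace formula, 2A = |[(-7)·21 − (-13)·7] + [(-13)·19 − 15·21] + [15·2 − 13·19] + [13·(-11) − 24·2] + [24·7 − (-7)·(-11)]| = 935, so the area is 467.5.
The number of boundary lattice points is Σ gcd(|Δx|,|Δy|) = gcd(6,14) + gcd(28,2) + gcd(2,17) + gcd(11,13) + gcd(31,18) = 2+2+1+1+1 = 7.
Pick's theorem gives I = A − B/2 + 1 = 467.5 − 7/2 + 1 = 465.

465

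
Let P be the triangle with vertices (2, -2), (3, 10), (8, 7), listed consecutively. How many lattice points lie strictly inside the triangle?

Using the shoelace formula, 2A = |(2·10 − 3·(-2)) + (3·7 − 8·10) + (8·(-2) − 2·7)| = 63, so the area is 31.5.
Summing gcd(|Δx|,|Δy|) over the edges gives the boundary count: gcd(1,12) + gcd(5,3) + gcd(6,9) = 1+1+3 = 5.
By Pick's theorem A = I + B/2 − 1, so I = 31.5 − 5/2 + 1 = 30.

30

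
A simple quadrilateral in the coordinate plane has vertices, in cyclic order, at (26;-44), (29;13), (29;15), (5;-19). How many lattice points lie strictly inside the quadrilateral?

The shoelace formula gives twice the area as |[26·13 − 29·(-44)] + [29·15 − 29·13] + [29·(-19) − 5·15] + [5·(-44) − 26·(-19)]| = 1320, so the area is 660.
Along each edge there are gcd(|Δx|,|Δy|)+1 lattice points, so counting each shared vertex once the boundary has gcd(3,57) + gcd(0,2) + gcd(24,34) + gcd(21,25) = 3+2+2+1 = 8.
By Pick's theorem A = I + B/2 − 1, so I = 660 − 8/2 + 1 = 657.

657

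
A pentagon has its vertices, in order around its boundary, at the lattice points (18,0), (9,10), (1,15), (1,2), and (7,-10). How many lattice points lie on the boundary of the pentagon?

22

Summing gcd(|Δx|,|Δy|) over the edges gives the boundary count: gcd(9,10) + gcd(8,5) + gcd(0,13) + gcd(6,12) + gcd(11,10) = 1+1+13+6+1 = 22.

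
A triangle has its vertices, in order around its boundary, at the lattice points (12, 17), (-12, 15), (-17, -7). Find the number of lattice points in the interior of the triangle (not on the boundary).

258

The shoelace formula gives twice the area as |(12·15 − (-12)·17) + ((-12)·(-7) − (-17)·15) + ((-17)·17 − 12·(-7))| = 518, so the area is 259.
The number of boundary lattice points is Σ gcd(|Δx|,|Δy|) = gcd(24,2) + gcd(5,22) + gcd(29,24) = 2+1+1 = 4.
Pick's theorem gives I = A − B/2 + 1 = 259 − 4/2 + 1 = 258.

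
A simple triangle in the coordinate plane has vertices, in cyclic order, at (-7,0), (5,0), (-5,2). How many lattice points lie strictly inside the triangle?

Using the shoelace formula, 2A = |((-7)·0 − 5·0) + (5·2 − (-5)·0) + ((-5)·0 − (-7)·2)| = 24, so the area is 12.
The number of boundary lattice points is Σ gcd(|Δx|,|Δy|) = gcd(12,0) + gcd(10,2) + gcd(2,2) = 12+2+2 = 16.
Pick's theorem gives I = A − B/2 + 1 = 12 − 16/2 + 1 = 5.

5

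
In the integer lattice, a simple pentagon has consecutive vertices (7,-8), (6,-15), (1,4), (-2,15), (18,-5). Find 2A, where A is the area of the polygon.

The shoelace formula gives twice the area as |[7·(-15) − 6·(-8)] + [6·4 − 1·(-15)] + [1·15 − (-2)·4] + [(-2)·(-5) − 18·15] + [18·(-8) − 7·(-5)]| = 364, so the area is 182.

364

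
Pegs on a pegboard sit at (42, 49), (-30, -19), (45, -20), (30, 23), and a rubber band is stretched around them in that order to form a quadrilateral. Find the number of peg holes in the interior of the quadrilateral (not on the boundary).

Using the shoelace formula, 2A = |(42·(-19) − (-30)·49) + ((-30)·(-20) − 45·(-19)) + (45·23 − 30·(-20)) + (30·49 − 42·23)| = 4266, so the area is 2133.
Along each edge there are gcd(|Δx|,|Δy|)+1 lattice points, so counting each shared vertex once the boundary has gcd(72,68) + gcd(75,1) + gcd(15,43) + gcd(12,26) = 4+1+1+2 = 8.
Pick's theorem gives I = A − B/2 + 1 = 2133 − 8/2 + 1 = 2130.

2130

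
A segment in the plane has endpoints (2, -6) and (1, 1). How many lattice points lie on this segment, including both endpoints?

2

The number of lattice points on a segment between lattice points is gcd(|Δx|,|Δy|) + 1 = gcd(1,7) + 1 = 1 + 1 = 2.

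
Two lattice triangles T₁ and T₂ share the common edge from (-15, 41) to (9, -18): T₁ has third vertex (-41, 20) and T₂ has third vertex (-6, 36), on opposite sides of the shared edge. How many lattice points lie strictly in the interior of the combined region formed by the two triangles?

1222

The union is the simple quadrilateral with vertices (-15, 41), (-41, 20), (9, -18), (-6, 36) in order.
Using the shoelace formula, 2A = |[(-15)·20 − (-41)·41] + [(-41)·(-18) − 9·20] + [9·36 − (-6)·(-18)] + [(-6)·41 − (-15)·36]| = 2449, so the area is 1224.5.
Summing gcd(|Δx|,|Δy|) over the edges gives the boundary count: gcd(26,21) + gcd(50,38) + gcd(15,54) + gcd(9,5) = 1+2+3+1 = 7.
By Pick's theorem I = A − B/2 + 1 = 1224.5 − 7/2 + 1 = 1222.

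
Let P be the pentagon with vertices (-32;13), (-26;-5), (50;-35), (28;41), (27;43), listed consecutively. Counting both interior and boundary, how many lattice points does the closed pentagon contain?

Using the shoelace formula, 2A = |((-32)·(-5) − (-26)·13) + ((-26)·(-35) − 50·(-5)) + (50·41 − 28·(-35)) + (28·43 − 27·41) + (27·13 − (-32)·43)| = 6512, so the area is 3256.
The number of boundary lattice points is Σ gcd(|Δx|,|Δy|) = gcd(6,18) + gcd(76,30) + gcd(22,76) + gcd(1,2) + gcd(59,30) = 6+2+2+1+1 = 12.
Pick's theorem gives I = A − B/2 + 1 = 3256 − 12/2 + 1 = 3251, so the closed region contains I + B = 3251 + 12 = 3263 lattice points.

3263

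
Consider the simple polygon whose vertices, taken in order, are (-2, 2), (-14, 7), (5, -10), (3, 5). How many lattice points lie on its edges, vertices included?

Along each edge there are gcd(|Δx|,|Δy|)+1 lattice points, so counting each shared vertex once the boundary has gcd(12,5) + gcd(19,17) + gcd(2,15) + gcd(5,3) = 1+1+1+1 = 4.

4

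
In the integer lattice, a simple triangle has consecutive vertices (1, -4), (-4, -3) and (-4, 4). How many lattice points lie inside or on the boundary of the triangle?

The shoelace formula gives twice the area as |[1·(-3) − (-4)·(-4)] + [(-4)·4 − (-4)·(-3)] + [(-4)·(-4) − 1·4]| = 35, so the area is 17.5.
The number of boundary lattice points is Σ gcd(|Δx|,|Δy|) = gcd(5,1) + gcd(0,7) + gcd(5,8) = 1+7+1 = 9.
Pick's theorem gives I = A − B/2 + 1 = 17.5 − 9/2 + 1 = 14, so the closed region contains I + B = 14 + 9 = 23 lattice points.

23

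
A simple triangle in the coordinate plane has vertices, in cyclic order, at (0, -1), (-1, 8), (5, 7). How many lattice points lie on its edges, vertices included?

Along each edge there are gcd(|Δx|,|Δy|)+1 lattice points, so counting each shared vertex once the boundary has gcd(1,9) + gcd(6,1) + gcd(5,8) = 1+1+1 = 3.

3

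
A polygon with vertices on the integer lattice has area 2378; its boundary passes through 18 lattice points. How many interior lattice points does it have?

2370

From Pick's theorem, I = A − B/2 + 1 = 2378 − 18/2 + 1 = 2370.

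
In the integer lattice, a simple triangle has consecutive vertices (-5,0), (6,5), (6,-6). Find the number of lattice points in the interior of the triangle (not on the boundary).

By the shoelace formula, twice the signed area is |((-5)·5 − 6·0) + (6·(-6) − 6·5) + (6·0 − (-5)·(-6))| = 121, so the area is 121/2.
The number of boundary lattice points is Σ gcd(|Δx|,|Δy|) = gcd(11,5) + gcd(0,11) + gcd(11,6) = 1+11+1 = 13.
Pick's theorem gives I = A − B/2 + 1 = 121/2 − 13/2 + 1 = 55.

55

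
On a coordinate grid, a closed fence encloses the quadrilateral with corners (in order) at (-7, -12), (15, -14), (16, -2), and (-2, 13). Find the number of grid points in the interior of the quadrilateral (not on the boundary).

391

Using the shoelace formula, 2A = |((-7)·(-14) − 15·(-12)) + (15·(-2) − 16·(-14)) + (16·13 − (-2)·(-2)) + ((-2)·(-12) − (-7)·13)| = 791, so the area is 395.5.
Summing gcd(|Δx|,|Δy|) over the edges gives the boundary count: gcd(22,2) + gcd(1,12) + gcd(18,15) + gcd(5,25) = 2+1+3+5 = 11.
Pick's theorem gives I = A − B/2 + 1 = 395.5 − 11/2 + 1 = 391.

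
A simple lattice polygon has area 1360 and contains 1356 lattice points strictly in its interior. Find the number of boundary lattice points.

Pick's theorem gives A = I + B/2 − 1, so B = 2(A − I + 1) = 2(1360 − 1356 + 1) = 10.

10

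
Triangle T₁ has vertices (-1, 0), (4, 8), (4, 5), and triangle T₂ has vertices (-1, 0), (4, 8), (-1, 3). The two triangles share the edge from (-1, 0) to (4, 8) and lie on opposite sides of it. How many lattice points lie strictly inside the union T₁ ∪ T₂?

The union is the simple quadrilateral with vertices (-1, 0), (4, 5), (4, 8), (-1, 3) in order.
Using the shoelace formula, 2A = |((-1)·5 − 4·0) + (4·8 − 4·5) + (4·3 − (-1)·8) + ((-1)·0 − (-1)·3)| = 30, so the area is 15.
Along each edge there are gcd(|Δx|,|Δy|)+1 lattice points, so counting each shared vertex once the boundary has gcd(5,5) + gcd(0,3) + gcd(5,5) + gcd(0,3) = 5+3+5+3 = 16.
By Pick's theorem I = A − B/2 + 1 = 15 − 16/2 + 1 = 8.

8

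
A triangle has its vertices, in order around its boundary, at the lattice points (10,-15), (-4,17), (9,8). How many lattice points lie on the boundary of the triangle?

4

Summing gcd(|Δx|,|Δy|) over the edges gives the boundary count: gcd(14,32) + gcd(13,9) + gcd(1,23) = 2+1+1 = 4.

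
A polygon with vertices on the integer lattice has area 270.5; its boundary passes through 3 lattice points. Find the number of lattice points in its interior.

Pick's theorem A = I + B/2 − 1 rearranges to I = A − B/2 + 1 = 270.5 − 3/2 + 1 = 270.

270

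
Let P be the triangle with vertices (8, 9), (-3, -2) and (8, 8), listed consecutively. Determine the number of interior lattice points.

0

Using the shoelace formula, 2A = |[8·(-2) − (-3)·9] + [(-3)·8 − 8·(-2)] + [8·9 − 8·8]| = 11, so the area is 5.5.
Along each edge there are gcd(|Δx|,|Δy|)+1 lattice points, so counting each shared vertex once the boundary has gcd(11,11) + gcd(11,10) + gcd(0,1) = 11+1+1 = 13.
By Pick's theorem A = I + B/2 − 1, so I = 5.5 − 13/2 + 1 = 0.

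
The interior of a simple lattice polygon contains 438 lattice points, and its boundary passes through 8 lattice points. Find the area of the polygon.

By Pick's theorem, A = I + B/2 − 1 = 438 + 8/2 − 1 = 441.

441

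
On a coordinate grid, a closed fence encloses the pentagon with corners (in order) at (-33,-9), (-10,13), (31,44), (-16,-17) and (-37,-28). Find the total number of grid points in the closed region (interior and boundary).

982

Using the shoelace formula, 2A = |((-33)·13 − (-10)·(-9)) + ((-10)·44 − 31·13) + (31·(-17) − (-16)·44) + ((-16)·(-28) − (-37)·(-17)) + ((-37)·(-9) − (-33)·(-28))| = 1957, so the area is 1957/2.
Along each edge there are gcd(|Δx|,|Δy|)+1 lattice points, so counting each shared vertex once the boundary has gcd(23,22) + gcd(41,31) + gcd(47,61) + gcd(21,11) + gcd(4,19) = 1+1+1+1+1 = 5.
Pick's theorem gives I = A − B/2 + 1 = 1957/2 − 5/2 + 1 = 977, so the closed region contains I + B = 977 + 5 = 982 lattice points.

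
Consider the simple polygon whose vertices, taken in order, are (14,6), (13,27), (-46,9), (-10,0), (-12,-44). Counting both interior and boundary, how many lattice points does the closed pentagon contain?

1375

Using the shoelace formula, 2A = |[14·27 − 13·6] + [13·9 − (-46)·27] + [(-46)·0 − (-10)·9] + [(-10)·(-44) − (-12)·0] + [(-12)·6 − 14·(-44)]| = 2733, so the area is 2733/2.
Along each edge there are gcd(|Δx|,|Δy|)+1 lattice points, so counting each shared vertex once the boundary has gcd(1,21) + gcd(59,18) + gcd(36,9) + gcd(2,44) + gcd(26,50) = 1+1+9+2+2 = 15.
Pick's theorem gives I = A − B/2 + 1 = 2733/2 − 15/2 + 1 = 1360, so the closed region contains I + B = 1360 + 15 = 1375 lattice points.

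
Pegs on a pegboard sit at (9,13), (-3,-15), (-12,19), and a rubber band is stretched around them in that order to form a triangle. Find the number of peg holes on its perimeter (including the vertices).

8

Summing gcd(|Δx|,|Δy|) over the edges gives the boundary count: gcd(12,28) + gcd(9,34) + gcd(21,6) = 4+1+3 = 8.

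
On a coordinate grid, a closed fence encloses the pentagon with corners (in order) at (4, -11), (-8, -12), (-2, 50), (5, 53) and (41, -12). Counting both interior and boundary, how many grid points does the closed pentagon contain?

The shoelace formula gives twice the area as |(4·(-12) − (-8)·(-11)) + ((-8)·50 − (-2)·(-12)) + ((-2)·53 − 5·50) + (5·(-12) − 41·53) + (41·(-11) − 4·(-12))| = 3552, so the area is 1776.
Summing gcd(|Δx|,|Δy|) over the edges gives the boundary count: gcd(12,1) + gcd(6,62) + gcd(7,3) + gcd(36,65) + gcd(37,1) = 1+2+1+1+1 = 6.
Pick's theorem gives I = A − B/2 + 1 = 1776 − 6/2 + 1 = 1774, so the closed region contains I + B = 1774 + 6 = 1780 lattice points.

1780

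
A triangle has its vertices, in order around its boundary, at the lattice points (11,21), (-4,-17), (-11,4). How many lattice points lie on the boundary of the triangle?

9

The number of boundary lattice points is Σ gcd(|Δx|,|Δy|) = gcd(15,38) + gcd(7,21) + gcd(22,17) = 1+7+1 = 9.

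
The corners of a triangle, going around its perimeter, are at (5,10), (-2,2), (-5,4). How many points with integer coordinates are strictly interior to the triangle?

Using the shoelace formula, 2A = |[5·2 − (-2)·10] + [(-2)·4 − (-5)·2] + [(-5)·10 − 5·4]| = 38, so the area is 19.
The number of boundary lattice points is Σ gcd(|Δx|,|Δy|) = gcd(7,8) + gcd(3,2) + gcd(10,6) = 1+1+2 = 4.
Pick's theorem gives I = A − B/2 + 1 = 19 − 4/2 + 1 = 18.

18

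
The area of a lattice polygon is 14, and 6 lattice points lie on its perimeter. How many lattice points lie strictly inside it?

12

From Pick's theorem, I = A − B/2 + 1 = 14 − 6/2 + 1 = 12.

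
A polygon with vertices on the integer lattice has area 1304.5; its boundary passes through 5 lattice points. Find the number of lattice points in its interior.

1303

From Pick's theorem, I = A − B/2 + 1 = 1304.5 − 5/2 + 1 = 1303.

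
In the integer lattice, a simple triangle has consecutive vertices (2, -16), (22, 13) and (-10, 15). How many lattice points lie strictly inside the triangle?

The shoelace formula gives twice the area as |[2·13 − 22·(-16)] + [22·15 − (-10)·13] + [(-10)·(-16) − 2·15]| = 968, so the area is 484.
Summing gcd(|Δx|,|Δy|) over the edges gives the boundary count: gcd(20,29) + gcd(32,2) + gcd(12,31) = 1+2+1 = 4.
Pick's theorem gives I = A − B/2 + 1 = 484 − 4/2 + 1 = 483.

483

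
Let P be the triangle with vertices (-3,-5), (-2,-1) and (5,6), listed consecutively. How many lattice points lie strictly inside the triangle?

7

The shoelace formula gives twice the area as |((-3)·(-1) − (-2)·(-5)) + ((-2)·6 − 5·(-1)) + (5·(-5) − (-3)·6)| = 21, so the area is 21/2.
Summing gcd(|Δx|,|Δy|) over the edges gives the boundary count: gcd(1,4) + gcd(7,7) + gcd(8,11) = 1+7+1 = 9.
Pick's theorem gives I = A − B/2 + 1 = 21/2 − 9/2 + 1 = 7.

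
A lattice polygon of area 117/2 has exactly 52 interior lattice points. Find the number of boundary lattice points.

15

Pick's theorem gives A = I + B/2 − 1, so B = 2(A − I + 1) = 2(117/2 − 52 + 1) = 15.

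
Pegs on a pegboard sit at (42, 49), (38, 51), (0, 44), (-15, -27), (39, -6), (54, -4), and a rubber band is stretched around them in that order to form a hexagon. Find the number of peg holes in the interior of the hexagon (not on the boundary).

3365

The shoelace formula gives twice the area as |[42·51 − 38·49] + [38·44 − 0·51] + [0·(-27) − (-15)·44] + [(-15)·(-6) − 39·(-27)] + [39·(-4) − 54·(-6)] + [54·49 − 42·(-4)]| = 6737, so the area is 6737/2.
Along each edge there are gcd(|Δx|,|Δy|)+1 lattice points, so counting each shared vertex once the boundary has gcd(4,2) + gcd(38,7) + gcd(15,71) + gcd(54,21) + gcd(15,2) + gcd(12,53) = 2+1+1+3+1+1 = 9.
Pick's theorem gives I = A − B/2 + 1 = 6737/2 − 9/2 + 1 = 3365.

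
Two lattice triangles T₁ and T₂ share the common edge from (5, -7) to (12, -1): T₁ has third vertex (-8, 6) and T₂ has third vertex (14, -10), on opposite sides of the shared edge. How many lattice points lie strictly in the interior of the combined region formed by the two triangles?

114

The union is the simple quadrilateral with vertices (5, -7), (-8, 6), (12, -1), (14, -10) in order.
The shoelace formula gives twice the area as |[5·6 − (-8)·(-7)] + [(-8)·(-1) − 12·6] + [12·(-10) − 14·(-1)] + [14·(-7) − 5·(-10)]| = 244, so the area is 122.
Along each edge there are gcd(|Δx|,|Δy|)+1 lattice points, so counting each shared vertex once the boundary has gcd(13,13) + gcd(20,7) + gcd(2,9) + gcd(9,3) = 13+1+1+3 = 18.
By Pick's theorem I = A − B/2 + 1 = 122 − 18/2 + 1 = 114.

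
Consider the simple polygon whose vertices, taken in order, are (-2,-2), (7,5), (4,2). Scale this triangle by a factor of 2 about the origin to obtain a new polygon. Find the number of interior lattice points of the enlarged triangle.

Using the shoelace formula, 2A = |((-2)·5 − 7·(-2)) + (7·2 − 4·5) + (4·(-2) − (-2)·2)| = 6, so the area is 3.
The number of boundary lattice points is Σ gcd(|Δx|,|Δy|) = gcd(9,7) + gcd(3,3) + gcd(6,4) = 1+3+2 = 6.
Scaling by 2 multiplies the area by 2² = 4 (so the new area is 12) and multiplies the boundary lattice-point count by 2, giving 12.
By Pick's theorem, the interior count of the dilated polygon is 12 − 12/2 + 1 = 7.

7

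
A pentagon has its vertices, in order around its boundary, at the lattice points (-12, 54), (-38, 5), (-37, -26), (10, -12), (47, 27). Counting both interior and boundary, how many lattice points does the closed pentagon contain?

Using the shoelace formula, 2A = |[(-12)·5 − (-38)·54] + [(-38)·(-26) − (-37)·5] + [(-37)·(-12) − 10·(-26)] + [10·27 − 47·(-12)] + [47·54 − (-12)·27]| = 7565, so the area is 3782.5.
The number of boundary lattice points is Σ gcd(|Δx|,|Δy|) = gcd(26,49) + gcd(1,31) + gcd(47,14) + gcd(37,39) + gcd(59,27) = 1+1+1+1+1 = 5.
Pick's theorem gives I = A − B/2 + 1 = 3782.5 − 5/2 + 1 = 3781, so the closed region contains I + B = 3781 + 5 = 3786 lattice points.

3786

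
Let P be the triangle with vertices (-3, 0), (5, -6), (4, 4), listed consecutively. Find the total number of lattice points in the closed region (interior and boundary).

By the shoelace formula, twice the signed area is |((-3)·(-6) − 5·0) + (5·4 − 4·(-6)) + (4·0 − (-3)·4)| = 74, so the area is 37.
Summing gcd(|Δx|,|Δy|) over the edges gives the boundary count: gcd(8,6) + gcd(1,10) + gcd(7,4) = 2+1+1 = 4.
Pick's theorem gives I = A − B/2 + 1 = 37 − 4/2 + 1 = 36, so the closed region contains I + B = 36 + 4 = 40 lattice points.

40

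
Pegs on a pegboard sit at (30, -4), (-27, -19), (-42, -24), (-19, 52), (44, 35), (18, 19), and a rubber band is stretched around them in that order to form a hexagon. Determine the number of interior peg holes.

3423

Using the shoelace formula, 2A = |(30·(-19) − (-27)·(-4)) + ((-27)·(-24) − (-42)·(-19)) + ((-42)·52 − (-19)·(-24)) + ((-19)·35 − 44·52) + (44·19 − 18·35) + (18·(-4) − 30·19)| = 6857, so the area is 6857/2.
The number of boundary lattice points is Σ gcd(|Δx|,|Δy|) = gcd(57,15) + gcd(15,5) + gcd(23,76) + gcd(63,17) + gcd(26,16) + gcd(12,23) = 3+5+1+1+2+1 = 13.
Pick's theorem gives I = A − B/2 + 1 = 6857/2 − 13/2 + 1 = 3423.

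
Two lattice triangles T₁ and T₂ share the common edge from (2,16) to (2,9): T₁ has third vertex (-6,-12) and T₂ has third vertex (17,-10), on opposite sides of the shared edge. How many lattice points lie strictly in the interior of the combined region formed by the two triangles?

The union is the simple quadrilateral with vertices (2,16), (-6,-12), (2,9), (17,-10) in order.
Using the shoelace formula, 2A = |[2·(-12) − (-6)·16] + [(-6)·9 − 2·(-12)] + [2·(-10) − 17·9] + [17·16 − 2·(-10)]| = 161, so the area is 161/2.
Summing gcd(|Δx|,|Δy|) over the edges gives the boundary count: gcd(8,28) + gcd(8,21) + gcd(15,19) + gcd(15,26) = 4+1+1+1 = 7.
By Pick's theorem I = A − B/2 + 1 = 161/2 − 7/2 + 1 = 78.

78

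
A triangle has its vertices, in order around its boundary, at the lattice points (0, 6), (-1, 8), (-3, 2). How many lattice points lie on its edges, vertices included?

4

The number of boundary lattice points is Σ gcd(|Δx|,|Δy|) = gcd(1,2) + gcd(2,6) + gcd(3,4) = 1+2+1 = 4.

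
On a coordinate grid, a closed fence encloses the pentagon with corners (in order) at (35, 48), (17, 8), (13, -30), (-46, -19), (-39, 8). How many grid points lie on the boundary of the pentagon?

Along each edge there are gcd(|Δx|,|Δy|)+1 lattice points, so counting each shared vertex once the boundary has gcd(18,40) + gcd(4,38) + gcd(59,11) + gcd(7,27) + gcd(74,40) = 2+2+1+1+2 = 8.

8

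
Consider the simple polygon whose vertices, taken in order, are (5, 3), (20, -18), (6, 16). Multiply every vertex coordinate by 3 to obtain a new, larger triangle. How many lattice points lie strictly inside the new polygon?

By the shoelace formula, twice the signed area is |(5·(-18) − 20·3) + (20·16 − 6·(-18)) + (6·3 − 5·16)| = 216, so the area is 108.
The number of boundary lattice points is Σ gcd(|Δx|,|Δy|) = gcd(15,21) + gcd(14,34) + gcd(1,13) = 3+2+1 = 6.
Scaling by 3 multiplies the area by 3² = 9 (so the new area is 972) and multiplies the boundary lattice-point count by 3, giving 18.
By Pick's theorem, the interior count of the dilated polygon is 972 − 18/2 + 1 = 964.

964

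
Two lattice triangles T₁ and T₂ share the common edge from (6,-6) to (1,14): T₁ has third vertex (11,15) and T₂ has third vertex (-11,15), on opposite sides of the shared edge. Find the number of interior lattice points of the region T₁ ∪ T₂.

219

The union is the simple quadrilateral with vertices (6,-6), (11,15), (1,14), (-11,15) in order.
Using the shoelace formula, 2A = |[6·15 − 11·(-6)] + [11·14 − 1·15] + [1·15 − (-11)·14] + [(-11)·(-6) − 6·15]| = 440, so the area is 220.
Along each edge there are gcd(|Δx|,|Δy|)+1 lattice points, so counting each shared vertex once the boundary has gcd(5,21) + gcd(10,1) + gcd(12,1) + gcd(17,21) = 1+1+1+1 = 4.
By Pick's theorem I = A − B/2 + 1 = 220 − 4/2 + 1 = 219.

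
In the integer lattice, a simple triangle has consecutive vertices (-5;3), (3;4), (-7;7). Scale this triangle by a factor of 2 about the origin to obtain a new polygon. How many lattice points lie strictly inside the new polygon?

65

Using the shoelace formula, 2A = |[(-5)·4 − 3·3] + [3·7 − (-7)·4] + [(-7)·3 − (-5)·7]| = 34, so the area is 17.
Along each edge there are gcd(|Δx|,|Δy|)+1 lattice points, so counting each shared vertex once the boundary has gcd(8,1) + gcd(10,3) + gcd(2,4) = 1+1+2 = 4.
Scaling by 2 multiplies the area by 2² = 4 (so the new area is 68) and multiplies the boundary lattice-point count by 2, giving 8.
By Pick's theorem, the interior count of the dilated polygon is 68 − 8/2 + 1 = 65.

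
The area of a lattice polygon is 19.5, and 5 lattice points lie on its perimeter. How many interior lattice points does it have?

Pick's theorem A = I + B/2 − 1 rearranges to I = A − B/2 + 1 = 19.5 − 5/2 + 1 = 18.

18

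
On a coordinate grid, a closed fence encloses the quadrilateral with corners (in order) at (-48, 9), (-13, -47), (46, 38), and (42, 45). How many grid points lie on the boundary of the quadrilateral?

Summing gcd(|Δx|,|Δy|) over the edges gives the boundary count: gcd(35,56) + gcd(59,85) + gcd(4,7) + gcd(90,36) = 7+1+1+18 = 27.

27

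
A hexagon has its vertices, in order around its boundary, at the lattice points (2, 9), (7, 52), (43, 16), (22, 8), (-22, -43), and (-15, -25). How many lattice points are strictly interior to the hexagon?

1493

Using the shoelace formula, 2A = |(2·52 − 7·9) + (7·16 − 43·52) + (43·8 − 22·16) + (22·(-43) − (-22)·8) + ((-22)·(-25) − (-15)·(-43)) + ((-15)·9 − 2·(-25))| = 3041, so the area is 1520.5.
The number of boundary lattice points is Σ gcd(|Δx|,|Δy|) = gcd(5,43) + gcd(36,36) + gcd(21,8) + gcd(44,51) + gcd(7,18) + gcd(17,34) = 1+36+1+1+1+17 = 57.
Pick's theorem gives I = A − B/2 + 1 = 1520.5 − 57/2 + 1 = 1493.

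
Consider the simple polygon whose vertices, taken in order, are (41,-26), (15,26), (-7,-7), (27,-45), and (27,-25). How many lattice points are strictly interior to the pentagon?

1421

The shoelace formula gives twice the area as |(41·26 − 15·(-26)) + (15·(-7) − (-7)·26) + ((-7)·(-45) − 27·(-7)) + (27·(-25) − 27·(-45)) + (27·(-26) − 41·(-25))| = 2900, so the area is 1450.
The number of boundary lattice points is Σ gcd(|Δx|,|Δy|) = gcd(26,52) + gcd(22,33) + gcd(34,38) + gcd(0,20) + gcd(14,1) = 26+11+2+20+1 = 60.
By Pick's theorem A = I + B/2 − 1, so I = 1450 − 60/2 + 1 = 1421.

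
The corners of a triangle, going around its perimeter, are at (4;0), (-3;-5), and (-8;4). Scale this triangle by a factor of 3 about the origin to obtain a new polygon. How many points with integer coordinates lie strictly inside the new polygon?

By the shoelace formula, twice the signed area is |(4·(-5) − (-3)·0) + ((-3)·4 − (-8)·(-5)) + ((-8)·0 − 4·4)| = 88, so the area is 44.
Summing gcd(|Δx|,|Δy|) over the edges gives the boundary count: gcd(7,5) + gcd(5,9) + gcd(12,4) = 1+1+4 = 6.
Scaling by 3 multiplies the area by 3² = 9 (so the new area is 396) and multiplies the boundary lattice-point count by 3, giving 18.
By Pick's theorem, the interior count of the dilated polygon is 396 − 18/2 + 1 = 388.

388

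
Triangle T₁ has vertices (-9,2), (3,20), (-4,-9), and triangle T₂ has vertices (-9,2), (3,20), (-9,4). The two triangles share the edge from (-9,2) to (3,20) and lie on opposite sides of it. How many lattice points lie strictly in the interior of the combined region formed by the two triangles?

120

The union is the simple quadrilateral with vertices (-9,2), (-4,-9), (3,20), (-9,4) in order.
By the shoelace formula, twice the signed area is |[(-9)·(-9) − (-4)·2] + [(-4)·20 − 3·(-9)] + [3·4 − (-9)·20] + [(-9)·2 − (-9)·4]| = 246, so the area is 123.
Summing gcd(|Δx|,|Δy|) over the edges gives the boundary count: gcd(5,11) + gcd(7,29) + gcd(12,16) + gcd(0,2) = 1+1+4+2 = 8.
By Pick's theorem I = A − B/2 + 1 = 123 − 8/2 + 1 = 120.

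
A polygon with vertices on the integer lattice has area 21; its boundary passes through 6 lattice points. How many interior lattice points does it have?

19

Pick's theorem A = I + B/2 − 1 rearranges to I = A − B/2 + 1 = 21 − 6/2 + 1 = 19.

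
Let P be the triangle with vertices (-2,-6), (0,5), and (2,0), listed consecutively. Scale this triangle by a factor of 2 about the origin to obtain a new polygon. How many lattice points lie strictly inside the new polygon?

61

Using the shoelace formula, 2A = |((-2)·5 − 0·(-6)) + (0·0 − 2·5) + (2·(-6) − (-2)·0)| = 32, so the area is 16.
Along each edge there are gcd(|Δx|,|Δy|)+1 lattice points, so counting each shared vertex once the boundary has gcd(2,11) + gcd(2,5) + gcd(4,6) = 1+1+2 = 4.
Scaling by 2 multiplies the area by 2² = 4 (so the new area is 64) and multiplies the boundary lattice-point count by 2, giving 8.
By Pick's theorem, the interior count of the dilated polygon is 64 − 8/2 + 1 = 61.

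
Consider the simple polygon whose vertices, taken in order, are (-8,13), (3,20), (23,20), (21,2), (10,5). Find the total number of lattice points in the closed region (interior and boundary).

373

The shoelace formula gives twice the area as |((-8)·20 − 3·13) + (3·20 − 23·20) + (23·2 − 21·20) + (21·5 − 10·2) + (10·13 − (-8)·5)| = 718, so the area is 359.
Along each edge there are gcd(|Δx|,|Δy|)+1 lattice points, so counting each shared vertex once the boundary has gcd(11,7) + gcd(20,0) + gcd(2,18) + gcd(11,3) + gcd(18,8) = 1+20+2+1+2 = 26.
Pick's theorem gives I = A − B/2 + 1 = 359 − 26/2 + 1 = 347, so the closed region contains I + B = 347 + 26 = 373 lattice points.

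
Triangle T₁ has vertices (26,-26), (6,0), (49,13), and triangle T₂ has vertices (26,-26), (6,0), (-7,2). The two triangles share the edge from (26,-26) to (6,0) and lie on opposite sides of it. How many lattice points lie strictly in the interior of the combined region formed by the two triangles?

837

The union is the simple quadrilateral with vertices (26,-26), (49,13), (6,0), (-7,2) in order.
The shoelace formula gives twice the area as |(26·13 − 49·(-26)) + (49·0 − 6·13) + (6·2 − (-7)·0) + ((-7)·(-26) − 26·2)| = 1676, so the area is 838.
Along each edge there are gcd(|Δx|,|Δy|)+1 lattice points, so counting each shared vertex once the boundary has gcd(23,39) + gcd(43,13) + gcd(13,2) + gcd(33,28) = 1+1+1+1 = 4.
By Pick's theorem I = A − B/2 + 1 = 838 − 4/2 + 1 = 837.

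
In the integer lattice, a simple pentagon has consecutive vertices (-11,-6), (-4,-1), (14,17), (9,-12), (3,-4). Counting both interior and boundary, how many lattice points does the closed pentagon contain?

The shoelace formula gives twice the area as |[(-11)·(-1) − (-4)·(-6)] + [(-4)·17 − 14·(-1)] + [14·(-12) − 9·17] + [9·(-4) − 3·(-12)] + [3·(-6) − (-11)·(-4)]| = 450, so the area is 225.
Summing gcd(|Δx|,|Δy|) over the edges gives the boundary count: gcd(7,5) + gcd(18,18) + gcd(5,29) + gcd(6,8) + gcd(14,2) = 1+18+1+2+2 = 24.
Pick's theorem gives I = A − B/2 + 1 = 225 − 24/2 + 1 = 214, so the closed region contains I + B = 214 + 24 = 238 lattice points.

238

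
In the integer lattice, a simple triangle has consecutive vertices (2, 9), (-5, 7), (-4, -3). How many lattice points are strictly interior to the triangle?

33

The shoelace formula gives twice the area as |(2·7 − (-5)·9) + ((-5)·(-3) − (-4)·7) + ((-4)·9 − 2·(-3))| = 72, so the area is 36.
Along each edge there are gcd(|Δx|,|Δy|)+1 lattice points, so counting each shared vertex once the boundary has gcd(7,2) + gcd(1,10) + gcd(6,12) = 1+1+6 = 8.
Pick's theorem gives I = A − B/2 + 1 = 36 − 8/2 + 1 = 33.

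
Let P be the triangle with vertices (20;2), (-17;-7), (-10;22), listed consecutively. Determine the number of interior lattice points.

By the shoelace formula, twice the signed area is |[20·(-7) − (-17)·2] + [(-17)·22 − (-10)·(-7)] + [(-10)·2 − 20·22]| = 1010, so the area is 505.
Along each edge there are gcd(|Δx|,|Δy|)+1 lattice points, so counting each shared vertex once the boundary has gcd(37,9) + gcd(7,29) + gcd(30,20) = 1+1+10 = 12.
By Pick's theorem A = I + B/2 − 1, so I = 505 − 12/2 + 1 = 500.

500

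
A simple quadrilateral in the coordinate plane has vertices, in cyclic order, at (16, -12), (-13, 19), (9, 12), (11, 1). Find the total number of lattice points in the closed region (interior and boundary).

228

Using the shoelace formula, 2A = |[16·19 − (-13)·(-12)] + [(-13)·12 − 9·19] + [9·1 − 11·12] + [11·(-12) − 16·1]| = 450, so the area is 225.
Along each edge there are gcd(|Δx|,|Δy|)+1 lattice points, so counting each shared vertex once the boundary has gcd(29,31) + gcd(22,7) + gcd(2,11) + gcd(5,13) = 1+1+1+1 = 4.
Pick's theorem gives I = A − B/2 + 1 = 225 − 4/2 + 1 = 224, so the closed region contains I + B = 224 + 4 = 228 lattice points.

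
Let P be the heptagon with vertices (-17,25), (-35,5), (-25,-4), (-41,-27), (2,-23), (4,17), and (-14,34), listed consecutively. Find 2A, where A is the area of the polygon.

3291

By the shoelace formula, twice the signed area is |[(-17)·5 − (-35)·25] + [(-35)·(-4) − (-25)·5] + [(-25)·(-27) − (-41)·(-4)] + [(-41)·(-23) − 2·(-27)] + [2·17 − 4·(-23)] + [4·34 − (-14)·17] + [(-14)·25 − (-17)·34]| = 3291, so the area is 3291/2.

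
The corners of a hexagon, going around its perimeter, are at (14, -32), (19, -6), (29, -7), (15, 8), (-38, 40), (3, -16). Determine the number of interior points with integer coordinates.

1209

By the shoelace formula, twice the signed area is |(14·(-6) − 19·(-32)) + (19·(-7) − 29·(-6)) + (29·8 − 15·(-7)) + (15·40 − (-38)·8) + ((-38)·(-16) − 3·40) + (3·(-32) − 14·(-16))| = 2422, so the area is 1211.
The number of boundary lattice points is Σ gcd(|Δx|,|Δy|) = gcd(5,26) + gcd(10,1) + gcd(14,15) + gcd(53,32) + gcd(41,56) + gcd(11,16) = 1+1+1+1+1+1 = 6.
Pick's theorem gives I = A − B/2 + 1 = 1211 − 6/2 + 1 = 1209.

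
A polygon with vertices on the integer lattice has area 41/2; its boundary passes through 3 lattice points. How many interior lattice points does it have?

Pick's theorem A = I + B/2 − 1 rearranges to I = A − B/2 + 1 = 41/2 − 3/2 + 1 = 20.

20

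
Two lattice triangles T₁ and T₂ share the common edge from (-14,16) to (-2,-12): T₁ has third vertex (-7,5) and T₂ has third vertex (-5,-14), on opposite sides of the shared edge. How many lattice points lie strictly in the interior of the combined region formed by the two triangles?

The union is the simple quadrilateral with vertices (-14,16), (-7,5), (-2,-12), (-5,-14) in order.
Using the shoelace formula, 2A = |((-14)·5 − (-7)·16) + ((-7)·(-12) − (-2)·5) + ((-2)·(-14) − (-5)·(-12)) + ((-5)·16 − (-14)·(-14))| = 172, so the area is 86.
Along each edge there are gcd(|Δx|,|Δy|)+1 lattice points, so counting each shared vertex once the boundary has gcd(7,11) + gcd(5,17) + gcd(3,2) + gcd(9,30) = 1+1+1+3 = 6.
By Pick's theorem I = A − B/2 + 1 = 86 − 6/2 + 1 = 84.

84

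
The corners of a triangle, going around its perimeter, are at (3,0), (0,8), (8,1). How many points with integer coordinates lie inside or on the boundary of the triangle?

24

By the shoelace formula, twice the signed area is |(3·8 − 0·0) + (0·1 − 8·8) + (8·0 − 3·1)| = 43, so the area is 21.5.
The number of boundary lattice points is Σ gcd(|Δx|,|Δy|) = gcd(3,8) + gcd(8,7) + gcd(5,1) = 1+1+1 = 3.
Pick's theorem gives I = A − B/2 + 1 = 21.5 − 3/2 + 1 = 21, so the closed region contains I + B = 21 + 3 = 24 lattice points.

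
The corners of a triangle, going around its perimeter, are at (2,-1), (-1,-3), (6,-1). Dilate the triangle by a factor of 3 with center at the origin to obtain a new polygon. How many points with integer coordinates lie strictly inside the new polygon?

Using the shoelace formula, 2A = |(2·(-3) − (-1)·(-1)) + ((-1)·(-1) − 6·(-3)) + (6·(-1) − 2·(-1))| = 8, so the area is 4.
Along each edge there are gcd(|Δx|,|Δy|)+1 lattice points, so counting each shared vertex once the boundary has gcd(3,2) + gcd(7,2) + gcd(4,0) = 1+1+4 = 6.
Scaling by 3 multiplies the area by 3² = 9 (so the new area is 36) and multiplies the boundary lattice-point count by 3, giving 18.
By Pick's theorem, the interior count of the dilated polygon is 36 − 18/2 + 1 = 28.

28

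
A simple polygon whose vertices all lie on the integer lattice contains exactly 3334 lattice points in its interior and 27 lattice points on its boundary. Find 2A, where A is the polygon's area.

By Pick's theorem, A = I + B/2 − 1 = 3334 + 27/2 − 1 = 6693/2.
Hence 2A = 6693.

6693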